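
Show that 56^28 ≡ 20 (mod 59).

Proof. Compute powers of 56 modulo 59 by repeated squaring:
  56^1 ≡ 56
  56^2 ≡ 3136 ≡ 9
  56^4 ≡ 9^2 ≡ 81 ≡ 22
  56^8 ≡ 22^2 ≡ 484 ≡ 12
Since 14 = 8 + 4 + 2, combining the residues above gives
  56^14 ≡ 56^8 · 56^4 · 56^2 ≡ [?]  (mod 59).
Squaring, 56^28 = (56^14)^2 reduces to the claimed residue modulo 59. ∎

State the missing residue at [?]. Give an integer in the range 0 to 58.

56^8 · 56^4 · 56^2 ≡ 12 · 22 · 9 = 2376.
2376 mod 59 = 16, so 56^14 ≡ 16 (mod 59).

16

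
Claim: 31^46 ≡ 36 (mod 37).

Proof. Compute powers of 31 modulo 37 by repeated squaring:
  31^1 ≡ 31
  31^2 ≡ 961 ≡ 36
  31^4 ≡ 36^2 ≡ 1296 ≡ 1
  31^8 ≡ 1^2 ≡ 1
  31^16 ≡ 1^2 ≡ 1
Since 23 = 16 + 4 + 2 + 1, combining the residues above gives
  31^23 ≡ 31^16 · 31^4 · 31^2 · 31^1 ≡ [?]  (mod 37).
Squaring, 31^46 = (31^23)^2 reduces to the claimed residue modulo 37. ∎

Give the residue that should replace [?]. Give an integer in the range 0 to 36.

Multiply the listed residues: 1 · 1 · 36 · 31 = 1 → 36 → 1116.
Reducing modulo 37: 1116 = 30·37 + 6, so 31^23 ≡ 6.

6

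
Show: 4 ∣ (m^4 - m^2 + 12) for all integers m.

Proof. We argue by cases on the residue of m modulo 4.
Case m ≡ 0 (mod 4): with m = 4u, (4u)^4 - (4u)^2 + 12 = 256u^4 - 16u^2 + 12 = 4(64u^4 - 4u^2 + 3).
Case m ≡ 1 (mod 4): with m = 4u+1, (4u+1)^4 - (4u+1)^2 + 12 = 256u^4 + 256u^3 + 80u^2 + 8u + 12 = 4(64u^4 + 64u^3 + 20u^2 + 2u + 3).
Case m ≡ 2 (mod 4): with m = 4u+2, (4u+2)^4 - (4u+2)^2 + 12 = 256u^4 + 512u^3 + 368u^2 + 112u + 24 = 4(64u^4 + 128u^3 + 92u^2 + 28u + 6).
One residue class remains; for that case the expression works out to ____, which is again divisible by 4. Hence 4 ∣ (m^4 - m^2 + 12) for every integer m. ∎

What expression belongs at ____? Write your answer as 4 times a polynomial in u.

The residues treated are {0, 1, 2}, so the missing case is m ≡ 3 (mod 4); write m = 4u+3.
Then (4u+3)^4 - (4u+3)^2 + 12 = 256u^4 + 768u^3 + 848u^2 + 408u + 84 = 4(64u^4 + 192u^3 + 212u^2 + 102u + 21).

4(64u^4 + 192u^3 + 212u^2 + 102u + 21)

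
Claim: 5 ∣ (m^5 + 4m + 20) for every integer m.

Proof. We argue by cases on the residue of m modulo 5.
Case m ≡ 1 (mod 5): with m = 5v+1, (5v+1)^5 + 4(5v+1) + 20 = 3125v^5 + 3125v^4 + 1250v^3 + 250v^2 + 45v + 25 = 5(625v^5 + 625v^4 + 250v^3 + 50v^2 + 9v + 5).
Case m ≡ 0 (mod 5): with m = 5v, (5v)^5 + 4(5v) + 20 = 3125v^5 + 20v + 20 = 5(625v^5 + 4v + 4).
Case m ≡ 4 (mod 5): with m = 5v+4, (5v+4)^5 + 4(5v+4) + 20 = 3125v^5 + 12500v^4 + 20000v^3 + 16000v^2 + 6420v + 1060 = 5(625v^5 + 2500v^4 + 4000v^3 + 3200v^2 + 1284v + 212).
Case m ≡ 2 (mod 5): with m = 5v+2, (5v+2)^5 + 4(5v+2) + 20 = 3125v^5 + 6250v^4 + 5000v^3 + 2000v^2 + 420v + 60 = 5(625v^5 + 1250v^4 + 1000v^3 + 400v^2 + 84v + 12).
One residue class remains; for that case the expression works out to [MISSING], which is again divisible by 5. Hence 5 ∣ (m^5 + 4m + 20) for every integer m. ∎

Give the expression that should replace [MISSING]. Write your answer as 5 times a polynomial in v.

The residues treated are {1, 0, 4, 2}, so the missing case is m ≡ 3 (mod 5); write m = 5v+3.
Then (5v+3)^5 + 4(5v+3) + 20 = 3125v^5 + 9375v^4 + 11250v^3 + 6750v^2 + 2045v + 275 = 5(625v^5 + 1875v^4 + 2250v^3 + 1350v^2 + 409v + 55).

5(625v^5 + 1875v^4 + 2250v^3 + 1350v^2 + 409v + 55)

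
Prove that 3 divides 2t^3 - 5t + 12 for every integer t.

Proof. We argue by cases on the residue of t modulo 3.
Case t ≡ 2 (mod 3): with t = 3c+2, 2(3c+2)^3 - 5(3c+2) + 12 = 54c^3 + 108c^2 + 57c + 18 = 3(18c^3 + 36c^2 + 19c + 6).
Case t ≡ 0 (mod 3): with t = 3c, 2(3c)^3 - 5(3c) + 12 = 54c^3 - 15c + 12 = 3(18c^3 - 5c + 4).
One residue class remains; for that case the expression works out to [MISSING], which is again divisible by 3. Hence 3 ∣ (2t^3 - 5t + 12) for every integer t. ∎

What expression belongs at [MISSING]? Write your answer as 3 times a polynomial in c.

Only t ≡ 1 (mod 3) is unaccounted for. Put t = 3c+1:
2(3c+1)^3 - 5(3c+1) + 12 expands to 54c^3 + 54c^2 + 3c + 9,
and factoring out 3 leaves 3(18c^3 + 18c^2 + c + 3).

3(18c^3 + 18c^2 + c + 3)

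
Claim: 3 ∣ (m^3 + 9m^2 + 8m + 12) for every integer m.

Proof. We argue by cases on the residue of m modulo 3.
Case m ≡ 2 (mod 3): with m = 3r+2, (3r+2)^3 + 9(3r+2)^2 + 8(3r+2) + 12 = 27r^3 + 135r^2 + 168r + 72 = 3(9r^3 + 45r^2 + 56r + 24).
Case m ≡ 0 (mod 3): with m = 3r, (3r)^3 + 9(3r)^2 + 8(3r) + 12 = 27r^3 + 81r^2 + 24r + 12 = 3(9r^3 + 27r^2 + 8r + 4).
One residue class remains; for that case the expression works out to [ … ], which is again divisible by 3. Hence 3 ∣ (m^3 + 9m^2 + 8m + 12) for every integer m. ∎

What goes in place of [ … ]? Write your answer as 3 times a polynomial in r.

3(9r^3 + 36r^2 + 29r + 10)

The residues treated are {2, 0}, so the missing case is m ≡ 1 (mod 3); write m = 3r+1.
Then (3r+1)^3 + 9(3r+1)^2 + 8(3r+1) + 12 = 27r^3 + 108r^2 + 87r + 30 = 3(9r^3 + 36r^2 + 29r + 10).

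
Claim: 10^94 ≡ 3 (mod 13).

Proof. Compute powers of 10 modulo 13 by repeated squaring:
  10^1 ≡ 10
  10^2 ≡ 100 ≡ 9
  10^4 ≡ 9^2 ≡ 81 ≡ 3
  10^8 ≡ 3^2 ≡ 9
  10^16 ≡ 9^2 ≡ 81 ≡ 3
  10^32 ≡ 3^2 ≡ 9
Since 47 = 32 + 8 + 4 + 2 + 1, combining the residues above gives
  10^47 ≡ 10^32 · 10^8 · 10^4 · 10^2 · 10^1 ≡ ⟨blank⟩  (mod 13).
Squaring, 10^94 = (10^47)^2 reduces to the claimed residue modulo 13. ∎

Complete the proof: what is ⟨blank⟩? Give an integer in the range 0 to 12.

Multiply the listed residues: 9 · 9 · 3 · 9 · 10 = 81 → 243 → 2187 → 21870.
Reducing modulo 13: 21870 = 1682·13 + 4, so 10^47 ≡ 4.

4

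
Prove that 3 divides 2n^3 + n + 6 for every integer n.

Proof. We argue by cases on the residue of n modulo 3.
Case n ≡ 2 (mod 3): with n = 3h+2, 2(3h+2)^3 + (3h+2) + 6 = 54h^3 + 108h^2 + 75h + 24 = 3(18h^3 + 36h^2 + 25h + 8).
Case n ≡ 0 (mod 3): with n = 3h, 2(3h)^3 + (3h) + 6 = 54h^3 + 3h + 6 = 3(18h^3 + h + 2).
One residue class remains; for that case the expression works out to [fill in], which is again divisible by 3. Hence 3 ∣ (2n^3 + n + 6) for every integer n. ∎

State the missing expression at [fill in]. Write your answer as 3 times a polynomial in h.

Only n ≡ 1 (mod 3) is unaccounted for. Put n = 3h+1:
2(3h+1)^3 + (3h+1) + 6 expands to 54h^3 + 54h^2 + 21h + 9,
and factoring out 3 leaves 3(18h^3 + 18h^2 + 7h + 3).

3(18h^3 + 18h^2 + 7h + 3)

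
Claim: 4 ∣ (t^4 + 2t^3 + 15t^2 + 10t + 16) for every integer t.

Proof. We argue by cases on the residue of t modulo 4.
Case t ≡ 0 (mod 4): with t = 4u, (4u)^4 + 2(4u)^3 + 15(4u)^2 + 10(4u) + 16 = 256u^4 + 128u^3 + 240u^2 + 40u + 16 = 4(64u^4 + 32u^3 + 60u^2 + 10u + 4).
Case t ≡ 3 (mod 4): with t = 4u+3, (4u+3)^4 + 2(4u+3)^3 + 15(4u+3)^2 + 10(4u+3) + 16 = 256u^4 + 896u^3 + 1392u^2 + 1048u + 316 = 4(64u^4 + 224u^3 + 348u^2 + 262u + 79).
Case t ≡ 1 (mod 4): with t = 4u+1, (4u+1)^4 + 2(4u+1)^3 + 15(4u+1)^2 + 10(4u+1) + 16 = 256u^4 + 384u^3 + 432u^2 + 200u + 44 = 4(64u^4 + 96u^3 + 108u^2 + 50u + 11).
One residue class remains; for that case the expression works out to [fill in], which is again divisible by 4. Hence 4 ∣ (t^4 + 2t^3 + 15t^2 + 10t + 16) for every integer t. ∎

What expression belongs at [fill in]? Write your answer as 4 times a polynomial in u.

4(64u^4 + 160u^3 + 204u^2 + 126u + 32)

Only t ≡ 2 (mod 4) is unaccounted for. Put t = 4u+2:
(4u+2)^4 + 2(4u+2)^3 + 15(4u+2)^2 + 10(4u+2) + 16 expands to 256u^4 + 640u^3 + 816u^2 + 504u + 128,
and factoring out 4 leaves 4(64u^4 + 160u^3 + 204u^2 + 126u + 32).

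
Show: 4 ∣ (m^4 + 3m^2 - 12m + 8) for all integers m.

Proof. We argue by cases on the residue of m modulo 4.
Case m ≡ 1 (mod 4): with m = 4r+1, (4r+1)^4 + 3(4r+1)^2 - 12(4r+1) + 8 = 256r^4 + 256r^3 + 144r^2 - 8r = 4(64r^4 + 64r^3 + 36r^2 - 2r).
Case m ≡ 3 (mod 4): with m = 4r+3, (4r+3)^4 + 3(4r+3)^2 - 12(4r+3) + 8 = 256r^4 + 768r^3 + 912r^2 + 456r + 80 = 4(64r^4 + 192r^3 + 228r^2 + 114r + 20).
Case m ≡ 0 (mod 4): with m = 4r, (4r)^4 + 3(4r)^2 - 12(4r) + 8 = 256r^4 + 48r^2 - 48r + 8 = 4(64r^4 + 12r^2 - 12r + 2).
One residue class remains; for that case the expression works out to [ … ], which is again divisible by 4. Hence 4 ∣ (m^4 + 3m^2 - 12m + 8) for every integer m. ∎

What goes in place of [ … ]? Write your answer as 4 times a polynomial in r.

Only m ≡ 2 (mod 4) is unaccounted for. Put m = 4r+2:
(4r+2)^4 + 3(4r+2)^2 - 12(4r+2) + 8 expands to 256r^4 + 512r^3 + 432r^2 + 128r + 12,
and factoring out 4 leaves 4(64r^4 + 128r^3 + 108r^2 + 32r + 3).

4(64r^4 + 128r^3 + 108r^2 + 32r + 3)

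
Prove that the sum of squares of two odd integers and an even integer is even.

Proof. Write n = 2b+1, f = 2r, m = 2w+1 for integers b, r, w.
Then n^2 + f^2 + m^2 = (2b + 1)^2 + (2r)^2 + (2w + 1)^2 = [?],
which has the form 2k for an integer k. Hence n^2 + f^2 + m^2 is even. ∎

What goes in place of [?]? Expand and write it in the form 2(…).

Expanding: (2b + 1)^2 + (2r)^2 + (2w + 1)^2 = 4b^2 + 4b + 4r^2 + 4w^2 + 4w + 2.
Every term is even; pulling out the factor of 2 gives 2(2b^2 + 2b + 2r^2 + 2w^2 + 2w + 1).

2(2b^2 + 2b + 2r^2 + 2w^2 + 2w + 1)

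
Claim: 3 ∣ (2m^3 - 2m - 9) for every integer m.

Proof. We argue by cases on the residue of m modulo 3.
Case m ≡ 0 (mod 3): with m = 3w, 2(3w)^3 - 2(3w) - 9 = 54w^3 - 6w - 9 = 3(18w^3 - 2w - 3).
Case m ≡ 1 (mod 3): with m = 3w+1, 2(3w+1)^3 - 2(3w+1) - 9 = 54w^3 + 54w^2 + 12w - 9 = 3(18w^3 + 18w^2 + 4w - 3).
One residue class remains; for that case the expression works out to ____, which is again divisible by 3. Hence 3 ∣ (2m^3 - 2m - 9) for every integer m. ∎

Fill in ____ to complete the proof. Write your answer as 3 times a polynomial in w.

3(18w^3 + 36w^2 + 22w + 1)

The residues treated are {0, 1}, so the missing case is m ≡ 2 (mod 3); write m = 3w+2.
Then 2(3w+2)^3 - 2(3w+2) - 9 = 54w^3 + 108w^2 + 66w + 3 = 3(18w^3 + 36w^2 + 22w + 1).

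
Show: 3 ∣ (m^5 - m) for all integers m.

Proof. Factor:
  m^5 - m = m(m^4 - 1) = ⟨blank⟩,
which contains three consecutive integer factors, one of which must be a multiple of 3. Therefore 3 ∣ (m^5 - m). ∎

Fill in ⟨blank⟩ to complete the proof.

(m - 1)m(m + 1)(m^2 + 1)

m^4 - 1 = (m^2 - 1)(m^2 + 1), and m^2 - 1 = (m-1)(m+1).
So m(m^4 - 1) = (m - 1)m(m + 1)(m^2 + 1).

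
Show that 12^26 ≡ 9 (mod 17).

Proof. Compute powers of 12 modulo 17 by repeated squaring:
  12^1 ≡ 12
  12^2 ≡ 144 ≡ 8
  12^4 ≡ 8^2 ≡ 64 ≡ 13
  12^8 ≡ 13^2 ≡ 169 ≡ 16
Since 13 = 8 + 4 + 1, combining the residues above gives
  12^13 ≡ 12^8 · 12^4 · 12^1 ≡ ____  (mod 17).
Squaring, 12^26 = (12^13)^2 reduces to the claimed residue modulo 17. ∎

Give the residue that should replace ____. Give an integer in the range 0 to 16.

14

12^8 · 12^4 · 12^1 ≡ 16 · 13 · 12 = 2496.
2496 mod 17 = 14, so 12^13 ≡ 14 (mod 17).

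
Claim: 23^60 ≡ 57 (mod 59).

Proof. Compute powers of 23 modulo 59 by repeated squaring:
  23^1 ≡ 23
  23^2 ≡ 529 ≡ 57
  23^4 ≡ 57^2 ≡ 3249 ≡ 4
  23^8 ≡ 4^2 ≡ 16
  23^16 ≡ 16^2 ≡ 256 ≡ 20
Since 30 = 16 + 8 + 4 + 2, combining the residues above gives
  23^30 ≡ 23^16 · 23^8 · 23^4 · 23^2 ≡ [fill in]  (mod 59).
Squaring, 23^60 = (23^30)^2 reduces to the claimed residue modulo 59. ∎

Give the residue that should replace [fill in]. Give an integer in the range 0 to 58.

23^16 · 23^8 · 23^4 · 23^2 ≡ 20 · 16 · 4 · 57 = 72960.
72960 mod 59 = 36, so 23^30 ≡ 36 (mod 59).

36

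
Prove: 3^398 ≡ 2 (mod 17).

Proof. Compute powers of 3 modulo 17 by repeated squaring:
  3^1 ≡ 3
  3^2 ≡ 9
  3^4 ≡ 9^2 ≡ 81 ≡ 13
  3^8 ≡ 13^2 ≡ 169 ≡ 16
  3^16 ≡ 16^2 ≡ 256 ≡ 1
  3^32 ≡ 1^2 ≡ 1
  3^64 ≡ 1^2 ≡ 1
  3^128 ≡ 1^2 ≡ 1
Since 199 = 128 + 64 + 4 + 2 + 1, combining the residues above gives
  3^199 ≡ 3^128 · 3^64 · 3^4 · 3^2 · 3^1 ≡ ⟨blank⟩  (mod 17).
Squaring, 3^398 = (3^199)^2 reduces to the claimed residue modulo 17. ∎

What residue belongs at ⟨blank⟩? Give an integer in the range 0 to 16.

11

3^128 · 3^64 · 3^4 · 3^2 · 3^1 ≡ 1 · 1 · 13 · 9 · 3 = 351.
351 mod 17 = 11, so 3^199 ≡ 11 (mod 17).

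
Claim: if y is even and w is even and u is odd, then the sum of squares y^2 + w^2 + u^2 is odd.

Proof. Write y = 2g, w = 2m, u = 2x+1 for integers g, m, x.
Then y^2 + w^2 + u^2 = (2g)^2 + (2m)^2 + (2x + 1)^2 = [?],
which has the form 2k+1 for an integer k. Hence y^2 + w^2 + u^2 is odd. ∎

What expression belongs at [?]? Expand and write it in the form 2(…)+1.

(2g)^2 + (2m)^2 + (2x + 1)^2 = 4g^2 + 4m^2 + 4x^2 + 4x + 1
= 2(2g^2 + 2m^2 + 2x^2 + 2x) + 1.
Since 2g^2 + 2m^2 + 2x^2 + 2x is an integer, the sum of squares is of the form 2k+1 for an integer k.

2(2g^2 + 2m^2 + 2x^2 + 2x) + 1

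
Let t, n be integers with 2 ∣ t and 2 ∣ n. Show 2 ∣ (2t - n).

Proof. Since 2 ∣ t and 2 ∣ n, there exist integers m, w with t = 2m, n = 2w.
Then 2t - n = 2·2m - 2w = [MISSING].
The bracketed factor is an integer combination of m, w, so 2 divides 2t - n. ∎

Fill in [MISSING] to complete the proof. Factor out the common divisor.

2(2m - w)

Pull the common 2 out of every term: 2·2m - 2w = 2(2m - w).
2m - w is an integer, which exhibits the divisibility.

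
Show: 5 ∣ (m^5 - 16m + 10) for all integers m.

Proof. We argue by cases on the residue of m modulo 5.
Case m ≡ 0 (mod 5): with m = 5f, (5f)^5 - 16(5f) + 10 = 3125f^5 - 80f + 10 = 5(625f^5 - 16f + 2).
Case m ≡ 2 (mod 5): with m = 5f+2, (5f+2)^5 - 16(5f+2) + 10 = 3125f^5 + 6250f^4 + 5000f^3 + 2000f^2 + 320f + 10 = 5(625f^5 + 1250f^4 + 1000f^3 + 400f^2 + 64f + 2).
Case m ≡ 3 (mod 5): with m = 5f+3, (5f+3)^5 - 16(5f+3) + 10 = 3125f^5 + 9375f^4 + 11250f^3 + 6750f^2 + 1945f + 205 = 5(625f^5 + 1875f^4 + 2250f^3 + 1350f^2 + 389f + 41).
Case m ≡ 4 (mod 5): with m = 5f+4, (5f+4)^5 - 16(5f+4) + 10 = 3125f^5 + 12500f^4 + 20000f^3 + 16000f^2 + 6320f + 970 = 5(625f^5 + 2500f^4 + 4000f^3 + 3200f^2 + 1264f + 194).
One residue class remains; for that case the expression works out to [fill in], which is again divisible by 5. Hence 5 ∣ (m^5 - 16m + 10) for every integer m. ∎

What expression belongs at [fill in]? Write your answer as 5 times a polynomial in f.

The residues treated are {0, 2, 3, 4}, so the missing case is m ≡ 1 (mod 5); write m = 5f+1.
Then (5f+1)^5 - 16(5f+1) + 10 = 3125f^5 + 3125f^4 + 1250f^3 + 250f^2 - 55f - 5 = 5(625f^5 + 625f^4 + 250f^3 + 50f^2 - 11f - 1).

5(625f^5 + 625f^4 + 250f^3 + 50f^2 - 11f - 1)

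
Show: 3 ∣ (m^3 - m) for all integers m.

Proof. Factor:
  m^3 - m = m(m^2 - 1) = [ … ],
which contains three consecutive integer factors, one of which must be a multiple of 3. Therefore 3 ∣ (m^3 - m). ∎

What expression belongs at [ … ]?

(m - 1)m(m + 1)

m(m^2 - 1) = m(m - 1)(m + 1) = (m - 1)m(m + 1).
These three factors are consecutive integers, so their product is divisible by 3.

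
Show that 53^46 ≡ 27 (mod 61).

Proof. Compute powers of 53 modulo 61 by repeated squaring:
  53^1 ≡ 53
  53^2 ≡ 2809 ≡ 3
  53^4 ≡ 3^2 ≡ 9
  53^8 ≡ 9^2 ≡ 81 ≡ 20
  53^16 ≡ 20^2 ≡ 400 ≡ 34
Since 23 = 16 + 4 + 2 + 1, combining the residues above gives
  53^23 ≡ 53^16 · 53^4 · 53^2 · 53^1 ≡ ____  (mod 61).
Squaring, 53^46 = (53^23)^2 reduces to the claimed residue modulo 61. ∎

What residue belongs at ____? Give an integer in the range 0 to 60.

37

Multiply the listed residues: 34 · 9 · 3 · 53 = 306 → 918 → 48654.
Reducing modulo 61: 48654 = 797·61 + 37, so 53^23 ≡ 37.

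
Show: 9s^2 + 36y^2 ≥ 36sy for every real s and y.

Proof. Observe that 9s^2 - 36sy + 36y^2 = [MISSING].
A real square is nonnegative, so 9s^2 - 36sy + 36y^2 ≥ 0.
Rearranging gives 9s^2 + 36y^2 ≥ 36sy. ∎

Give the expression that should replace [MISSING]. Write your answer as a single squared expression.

(3s - 6y)^2

9s^2 - 36sy + 36y^2 is a perfect-square trinomial: the outer terms are (3s)^2 and (6y)^2, and the cross term is -2·3s·6y.
So 9s^2 - 36sy + 36y^2 = (3s - 6y)^2 ≥ 0.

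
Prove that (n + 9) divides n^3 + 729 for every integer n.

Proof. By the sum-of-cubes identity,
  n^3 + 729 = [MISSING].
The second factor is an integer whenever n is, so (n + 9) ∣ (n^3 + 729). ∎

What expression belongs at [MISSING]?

Polynomial division of n^3 + 729 by n + 9 leaves remainder 0 and quotient n^2 - 9n + 81.
Hence n^3 + 729 = (n + 9)(n^2 - 9n + 81).

(n + 9)(n^2 - 9n + 81)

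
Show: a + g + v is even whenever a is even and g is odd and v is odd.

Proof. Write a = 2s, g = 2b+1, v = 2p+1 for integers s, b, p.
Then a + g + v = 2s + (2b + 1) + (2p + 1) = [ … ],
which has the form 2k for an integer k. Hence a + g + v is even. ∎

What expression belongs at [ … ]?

2(b + p + s + 1)

2s + (2b + 1) + (2p + 1) = 2b + 2p + 2s + 2
= 2(b + p + s + 1).
Since b + p + s + 1 is an integer, the sum is of the form 2k for an integer k.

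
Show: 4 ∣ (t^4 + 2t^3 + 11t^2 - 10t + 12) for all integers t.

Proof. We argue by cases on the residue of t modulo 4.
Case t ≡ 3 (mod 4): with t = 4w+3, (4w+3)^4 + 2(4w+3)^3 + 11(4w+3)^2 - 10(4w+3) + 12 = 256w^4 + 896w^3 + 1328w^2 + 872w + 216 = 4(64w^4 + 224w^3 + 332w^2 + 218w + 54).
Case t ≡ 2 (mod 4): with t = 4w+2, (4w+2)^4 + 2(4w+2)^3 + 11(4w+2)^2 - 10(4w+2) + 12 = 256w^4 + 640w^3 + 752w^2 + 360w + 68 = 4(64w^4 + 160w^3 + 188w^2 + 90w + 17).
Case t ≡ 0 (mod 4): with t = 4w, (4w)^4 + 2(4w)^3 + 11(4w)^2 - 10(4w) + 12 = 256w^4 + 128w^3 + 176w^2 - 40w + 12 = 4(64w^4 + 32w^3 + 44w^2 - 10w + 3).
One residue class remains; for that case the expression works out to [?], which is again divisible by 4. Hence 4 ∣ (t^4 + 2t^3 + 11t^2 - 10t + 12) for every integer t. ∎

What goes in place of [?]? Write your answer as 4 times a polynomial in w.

The residues treated are {3, 2, 0}, so the missing case is t ≡ 1 (mod 4); write t = 4w+1.
Then (4w+1)^4 + 2(4w+1)^3 + 11(4w+1)^2 - 10(4w+1) + 12 = 256w^4 + 384w^3 + 368w^2 + 88w + 16 = 4(64w^4 + 96w^3 + 92w^2 + 22w + 4).

4(64w^4 + 96w^3 + 92w^2 + 22w + 4)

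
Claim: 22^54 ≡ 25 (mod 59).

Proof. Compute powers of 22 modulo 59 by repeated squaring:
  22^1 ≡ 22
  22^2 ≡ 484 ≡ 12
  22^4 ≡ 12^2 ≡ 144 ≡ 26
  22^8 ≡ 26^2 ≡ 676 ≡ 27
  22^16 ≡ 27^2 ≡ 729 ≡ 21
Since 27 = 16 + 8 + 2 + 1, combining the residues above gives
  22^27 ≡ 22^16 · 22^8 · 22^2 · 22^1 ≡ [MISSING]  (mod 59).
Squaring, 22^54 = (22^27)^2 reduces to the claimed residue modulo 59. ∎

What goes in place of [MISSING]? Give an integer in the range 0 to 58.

5

Multiply the listed residues: 21 · 27 · 12 · 22 = 567 → 6804 → 149688.
Reducing modulo 59: 149688 = 2537·59 + 5, so 22^27 ≡ 5.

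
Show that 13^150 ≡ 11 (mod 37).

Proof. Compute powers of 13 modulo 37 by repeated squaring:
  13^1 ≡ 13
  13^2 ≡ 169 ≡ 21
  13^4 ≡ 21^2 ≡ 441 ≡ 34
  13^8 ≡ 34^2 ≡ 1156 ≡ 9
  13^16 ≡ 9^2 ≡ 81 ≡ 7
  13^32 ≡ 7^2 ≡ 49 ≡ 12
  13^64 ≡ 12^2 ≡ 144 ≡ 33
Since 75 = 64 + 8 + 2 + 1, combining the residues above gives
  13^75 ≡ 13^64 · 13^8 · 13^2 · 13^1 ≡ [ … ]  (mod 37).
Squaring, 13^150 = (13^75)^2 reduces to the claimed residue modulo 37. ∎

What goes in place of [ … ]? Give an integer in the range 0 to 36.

13^64 · 13^8 · 13^2 · 13^1 ≡ 33 · 9 · 21 · 13 = 81081.
81081 mod 37 = 14, so 13^75 ≡ 14 (mod 37).

14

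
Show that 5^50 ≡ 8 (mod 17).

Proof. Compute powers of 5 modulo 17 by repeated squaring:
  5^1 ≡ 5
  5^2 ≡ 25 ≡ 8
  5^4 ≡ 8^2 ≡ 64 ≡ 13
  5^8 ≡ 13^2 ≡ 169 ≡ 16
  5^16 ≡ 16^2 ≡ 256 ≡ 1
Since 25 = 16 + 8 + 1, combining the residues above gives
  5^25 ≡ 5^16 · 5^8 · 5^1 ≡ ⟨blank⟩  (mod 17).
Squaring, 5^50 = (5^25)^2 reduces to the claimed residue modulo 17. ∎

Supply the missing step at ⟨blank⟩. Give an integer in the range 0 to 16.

12

Multiply the listed residues: 1 · 16 · 5 = 16 → 80.
Reducing modulo 17: 80 = 4·17 + 12, so 5^25 ≡ 12.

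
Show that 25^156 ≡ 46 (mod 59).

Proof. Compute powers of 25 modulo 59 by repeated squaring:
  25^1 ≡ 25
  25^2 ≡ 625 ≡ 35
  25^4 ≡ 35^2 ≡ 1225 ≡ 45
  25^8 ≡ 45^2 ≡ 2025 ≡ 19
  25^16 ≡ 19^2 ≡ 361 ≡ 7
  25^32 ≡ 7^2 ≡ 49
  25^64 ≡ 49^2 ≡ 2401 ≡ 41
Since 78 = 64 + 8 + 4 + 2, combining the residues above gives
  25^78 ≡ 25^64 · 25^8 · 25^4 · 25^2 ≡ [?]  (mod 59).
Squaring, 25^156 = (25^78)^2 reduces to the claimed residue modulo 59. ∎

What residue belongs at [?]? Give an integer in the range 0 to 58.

Multiply the listed residues: 41 · 19 · 45 · 35 = 779 → 35055 → 1226925.
Reducing modulo 59: 1226925 = 20795·59 + 20, so 25^78 ≡ 20.

20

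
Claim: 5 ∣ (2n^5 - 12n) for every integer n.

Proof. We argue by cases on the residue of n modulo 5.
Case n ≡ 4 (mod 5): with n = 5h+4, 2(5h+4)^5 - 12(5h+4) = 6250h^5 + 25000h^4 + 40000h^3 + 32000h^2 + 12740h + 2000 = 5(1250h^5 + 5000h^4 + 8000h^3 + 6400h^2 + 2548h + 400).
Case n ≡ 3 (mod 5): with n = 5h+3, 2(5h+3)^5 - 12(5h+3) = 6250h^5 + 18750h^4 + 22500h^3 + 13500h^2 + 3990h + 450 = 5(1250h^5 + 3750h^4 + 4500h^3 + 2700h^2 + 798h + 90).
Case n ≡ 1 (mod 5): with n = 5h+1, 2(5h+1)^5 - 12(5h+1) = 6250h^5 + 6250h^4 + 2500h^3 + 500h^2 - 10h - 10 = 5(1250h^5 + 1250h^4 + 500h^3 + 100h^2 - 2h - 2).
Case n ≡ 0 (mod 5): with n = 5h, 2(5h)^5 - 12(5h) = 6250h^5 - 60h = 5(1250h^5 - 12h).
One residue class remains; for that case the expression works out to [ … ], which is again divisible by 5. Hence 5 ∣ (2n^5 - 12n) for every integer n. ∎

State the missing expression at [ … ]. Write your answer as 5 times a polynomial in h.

5(1250h^5 + 2500h^4 + 2000h^3 + 800h^2 + 148h + 8)

The residues treated are {4, 3, 1, 0}, so the missing case is n ≡ 2 (mod 5); write n = 5h+2.
Then 2(5h+2)^5 - 12(5h+2) = 6250h^5 + 12500h^4 + 10000h^3 + 4000h^2 + 740h + 40 = 5(1250h^5 + 2500h^4 + 2000h^3 + 800h^2 + 148h + 8).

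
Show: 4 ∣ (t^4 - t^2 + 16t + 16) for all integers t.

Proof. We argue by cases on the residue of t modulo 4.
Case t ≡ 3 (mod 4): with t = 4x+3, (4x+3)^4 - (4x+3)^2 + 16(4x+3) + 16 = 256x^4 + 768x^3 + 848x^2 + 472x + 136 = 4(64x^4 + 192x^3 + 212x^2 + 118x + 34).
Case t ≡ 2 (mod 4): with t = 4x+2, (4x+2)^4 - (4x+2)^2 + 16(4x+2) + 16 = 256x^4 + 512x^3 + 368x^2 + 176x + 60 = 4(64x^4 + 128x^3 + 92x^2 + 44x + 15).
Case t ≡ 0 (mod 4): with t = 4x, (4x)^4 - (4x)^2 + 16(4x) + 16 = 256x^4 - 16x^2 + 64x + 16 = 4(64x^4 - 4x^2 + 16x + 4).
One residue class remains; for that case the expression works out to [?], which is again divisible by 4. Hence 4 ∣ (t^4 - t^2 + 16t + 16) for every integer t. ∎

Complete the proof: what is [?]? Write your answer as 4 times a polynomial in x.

4(64x^4 + 64x^3 + 20x^2 + 18x + 8)

The residues treated are {3, 2, 0}, so the missing case is t ≡ 1 (mod 4); write t = 4x+1.
Then (4x+1)^4 - (4x+1)^2 + 16(4x+1) + 16 = 256x^4 + 256x^3 + 80x^2 + 72x + 32 = 4(64x^4 + 64x^3 + 20x^2 + 18x + 8).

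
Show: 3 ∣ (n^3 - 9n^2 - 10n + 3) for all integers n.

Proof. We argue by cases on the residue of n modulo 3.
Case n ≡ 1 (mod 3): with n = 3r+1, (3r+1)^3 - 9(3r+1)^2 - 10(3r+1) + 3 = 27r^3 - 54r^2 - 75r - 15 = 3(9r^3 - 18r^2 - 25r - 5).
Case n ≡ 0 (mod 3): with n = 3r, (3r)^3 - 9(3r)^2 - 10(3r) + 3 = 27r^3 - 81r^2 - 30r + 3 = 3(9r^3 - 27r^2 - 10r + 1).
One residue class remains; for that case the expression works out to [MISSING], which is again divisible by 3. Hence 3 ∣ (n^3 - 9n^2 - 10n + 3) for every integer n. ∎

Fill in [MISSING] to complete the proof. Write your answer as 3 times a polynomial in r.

The residues treated are {1, 0}, so the missing case is n ≡ 2 (mod 3); write n = 3r+2.
Then (3r+2)^3 - 9(3r+2)^2 - 10(3r+2) + 3 = 27r^3 - 27r^2 - 102r - 45 = 3(9r^3 - 9r^2 - 34r - 15).

3(9r^3 - 9r^2 - 34r - 15)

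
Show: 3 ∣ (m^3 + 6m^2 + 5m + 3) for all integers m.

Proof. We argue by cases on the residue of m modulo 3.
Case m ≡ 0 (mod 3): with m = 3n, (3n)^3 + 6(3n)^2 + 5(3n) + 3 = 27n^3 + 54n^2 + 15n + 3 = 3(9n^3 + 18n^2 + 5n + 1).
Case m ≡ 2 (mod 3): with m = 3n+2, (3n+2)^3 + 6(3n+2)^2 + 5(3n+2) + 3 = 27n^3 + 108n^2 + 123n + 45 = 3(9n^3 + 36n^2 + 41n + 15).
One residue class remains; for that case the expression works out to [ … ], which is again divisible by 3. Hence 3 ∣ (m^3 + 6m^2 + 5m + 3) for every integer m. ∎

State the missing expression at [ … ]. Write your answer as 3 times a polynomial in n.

3(9n^3 + 27n^2 + 20n + 5)

Only m ≡ 1 (mod 3) is unaccounted for. Put m = 3n+1:
(3n+1)^3 + 6(3n+1)^2 + 5(3n+1) + 3 expands to 27n^3 + 81n^2 + 60n + 15,
and factoring out 3 leaves 3(9n^3 + 27n^2 + 20n + 5).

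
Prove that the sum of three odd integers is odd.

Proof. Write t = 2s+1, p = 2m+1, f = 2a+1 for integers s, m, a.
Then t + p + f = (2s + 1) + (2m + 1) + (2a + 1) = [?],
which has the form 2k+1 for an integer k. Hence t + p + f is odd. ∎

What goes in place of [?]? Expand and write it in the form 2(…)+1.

2(a + m + s + 1) + 1

(2s + 1) + (2m + 1) + (2a + 1) = 2a + 2m + 2s + 3
= 2(a + m + s + 1) + 1.
Since a + m + s + 1 is an integer, the sum is of the form 2k+1 for an integer k.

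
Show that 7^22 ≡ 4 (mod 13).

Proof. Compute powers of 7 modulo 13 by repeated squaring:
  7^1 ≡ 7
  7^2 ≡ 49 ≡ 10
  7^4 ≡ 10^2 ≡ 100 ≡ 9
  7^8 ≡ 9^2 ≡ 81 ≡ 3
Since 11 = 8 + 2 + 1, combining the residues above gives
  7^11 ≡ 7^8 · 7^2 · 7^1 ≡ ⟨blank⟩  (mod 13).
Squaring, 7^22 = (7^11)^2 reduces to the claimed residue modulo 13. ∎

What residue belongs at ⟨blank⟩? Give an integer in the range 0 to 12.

2

Multiply the listed residues: 3 · 10 · 7 = 30 → 210.
Reducing modulo 13: 210 = 16·13 + 2, so 7^11 ≡ 2.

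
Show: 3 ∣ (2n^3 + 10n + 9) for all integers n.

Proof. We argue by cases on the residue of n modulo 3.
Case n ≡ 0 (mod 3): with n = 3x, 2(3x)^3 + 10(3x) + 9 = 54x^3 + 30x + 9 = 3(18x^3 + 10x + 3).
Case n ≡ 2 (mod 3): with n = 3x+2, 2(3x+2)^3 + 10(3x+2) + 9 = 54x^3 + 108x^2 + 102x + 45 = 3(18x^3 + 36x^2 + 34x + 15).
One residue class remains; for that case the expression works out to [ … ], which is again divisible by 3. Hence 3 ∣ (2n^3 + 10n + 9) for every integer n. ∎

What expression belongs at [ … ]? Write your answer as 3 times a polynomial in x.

3(18x^3 + 18x^2 + 16x + 7)

The residues treated are {0, 2}, so the missing case is n ≡ 1 (mod 3); write n = 3x+1.
Then 2(3x+1)^3 + 10(3x+1) + 9 = 54x^3 + 54x^2 + 48x + 21 = 3(18x^3 + 18x^2 + 16x + 7).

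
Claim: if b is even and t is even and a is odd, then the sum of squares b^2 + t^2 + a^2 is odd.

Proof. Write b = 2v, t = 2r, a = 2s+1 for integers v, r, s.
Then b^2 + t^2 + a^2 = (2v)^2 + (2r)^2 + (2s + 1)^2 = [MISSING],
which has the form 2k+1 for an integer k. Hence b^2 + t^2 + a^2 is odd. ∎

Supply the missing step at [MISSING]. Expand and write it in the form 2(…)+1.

2(2r^2 + 2s^2 + 2s + 2v^2) + 1

(2v)^2 + (2r)^2 + (2s + 1)^2 = 4r^2 + 4s^2 + 4s + 4v^2 + 1
= 2(2r^2 + 2s^2 + 2s + 2v^2) + 1.
Since 2r^2 + 2s^2 + 2s + 2v^2 is an integer, the sum of squares is of the form 2k+1 for an integer k.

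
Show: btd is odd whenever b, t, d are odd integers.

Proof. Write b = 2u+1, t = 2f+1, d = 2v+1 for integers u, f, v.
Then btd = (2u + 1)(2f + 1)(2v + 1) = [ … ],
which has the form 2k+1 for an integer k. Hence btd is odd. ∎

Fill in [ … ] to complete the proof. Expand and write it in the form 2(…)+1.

2(4fuv + 2fu + 2fv + f + 2uv + u + v) + 1

Expanding: (2u + 1)(2f + 1)(2v + 1) = 8fuv + 4fu + 4fv + 2f + 4uv + 2u + 2v + 1.
Every term except the constant is even, so this is 2(4fuv + 2fu + 2fv + f + 2uv + u + v) + 1,
and 4fuv + 2fu + 2fv + f + 2uv + u + v ∈ ℤ gives the required form.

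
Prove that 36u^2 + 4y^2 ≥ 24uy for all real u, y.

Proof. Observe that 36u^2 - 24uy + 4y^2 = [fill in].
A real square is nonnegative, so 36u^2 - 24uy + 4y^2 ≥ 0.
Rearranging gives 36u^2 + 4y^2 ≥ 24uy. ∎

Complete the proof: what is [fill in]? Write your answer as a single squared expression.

(6u - 2y)^2

The leading and trailing coefficients are 6^2 and 2^2, and 24 = 2·6·2, so the trinomial is (6u - 2y)^2.
Hence 36u^2 - 24uy + 4y^2 ≥ 0.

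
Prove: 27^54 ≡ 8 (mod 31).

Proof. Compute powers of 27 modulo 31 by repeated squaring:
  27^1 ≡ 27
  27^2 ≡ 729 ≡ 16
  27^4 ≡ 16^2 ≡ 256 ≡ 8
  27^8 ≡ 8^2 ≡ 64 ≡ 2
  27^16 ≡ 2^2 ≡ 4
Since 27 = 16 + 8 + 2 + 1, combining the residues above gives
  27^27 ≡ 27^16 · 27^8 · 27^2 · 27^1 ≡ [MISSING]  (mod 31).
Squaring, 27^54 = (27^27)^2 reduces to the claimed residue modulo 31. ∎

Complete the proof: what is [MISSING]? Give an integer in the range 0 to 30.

27^16 · 27^8 · 27^2 · 27^1 ≡ 4 · 2 · 16 · 27 = 3456.
3456 mod 31 = 15, so 27^27 ≡ 15 (mod 31).

15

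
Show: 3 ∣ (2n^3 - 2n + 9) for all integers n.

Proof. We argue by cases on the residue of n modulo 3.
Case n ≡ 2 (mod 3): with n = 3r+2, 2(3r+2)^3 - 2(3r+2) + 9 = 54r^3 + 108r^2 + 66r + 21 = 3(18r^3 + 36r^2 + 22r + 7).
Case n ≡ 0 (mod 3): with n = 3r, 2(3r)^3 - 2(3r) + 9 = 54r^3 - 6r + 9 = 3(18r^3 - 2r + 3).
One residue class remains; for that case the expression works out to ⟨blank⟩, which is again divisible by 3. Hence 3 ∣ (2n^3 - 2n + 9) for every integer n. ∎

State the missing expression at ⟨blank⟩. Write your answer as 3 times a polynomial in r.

The residues treated are {2, 0}, so the missing case is n ≡ 1 (mod 3); write n = 3r+1.
Then 2(3r+1)^3 - 2(3r+1) + 9 = 54r^3 + 54r^2 + 12r + 9 = 3(18r^3 + 18r^2 + 4r + 3).

3(18r^3 + 18r^2 + 4r + 3)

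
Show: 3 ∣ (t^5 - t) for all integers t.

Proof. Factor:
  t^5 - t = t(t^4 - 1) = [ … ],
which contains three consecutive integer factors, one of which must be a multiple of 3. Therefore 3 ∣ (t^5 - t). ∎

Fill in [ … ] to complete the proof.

(t - 1)t(t + 1)(t^2 + 1)

t^4 - 1 = (t^2 - 1)(t^2 + 1), and t^2 - 1 = (t-1)(t+1).
So t(t^4 - 1) = (t - 1)t(t + 1)(t^2 + 1).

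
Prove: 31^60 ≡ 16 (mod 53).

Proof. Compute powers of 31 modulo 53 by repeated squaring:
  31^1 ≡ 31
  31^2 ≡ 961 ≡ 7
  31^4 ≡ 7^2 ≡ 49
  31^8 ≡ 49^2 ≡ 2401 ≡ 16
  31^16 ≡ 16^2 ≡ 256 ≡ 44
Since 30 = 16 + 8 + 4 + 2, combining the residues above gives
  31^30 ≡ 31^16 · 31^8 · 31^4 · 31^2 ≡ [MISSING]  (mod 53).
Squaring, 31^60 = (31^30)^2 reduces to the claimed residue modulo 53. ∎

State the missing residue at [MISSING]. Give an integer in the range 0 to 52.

4

Multiply the listed residues: 44 · 16 · 49 · 7 = 704 → 34496 → 241472.
Reducing modulo 53: 241472 = 4556·53 + 4, so 31^30 ≡ 4.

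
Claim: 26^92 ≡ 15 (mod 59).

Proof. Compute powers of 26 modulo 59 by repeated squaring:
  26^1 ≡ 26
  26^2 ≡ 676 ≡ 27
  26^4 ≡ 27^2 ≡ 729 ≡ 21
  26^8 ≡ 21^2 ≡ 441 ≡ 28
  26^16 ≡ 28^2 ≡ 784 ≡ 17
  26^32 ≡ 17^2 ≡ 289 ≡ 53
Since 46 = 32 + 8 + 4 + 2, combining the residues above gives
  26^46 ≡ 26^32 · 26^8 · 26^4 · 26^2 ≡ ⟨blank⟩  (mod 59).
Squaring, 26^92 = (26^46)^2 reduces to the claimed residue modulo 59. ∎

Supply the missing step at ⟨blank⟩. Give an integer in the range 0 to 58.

Multiply the listed residues: 53 · 28 · 21 · 27 = 1484 → 31164 → 841428.
Reducing modulo 59: 841428 = 14261·59 + 29, so 26^46 ≡ 29.

29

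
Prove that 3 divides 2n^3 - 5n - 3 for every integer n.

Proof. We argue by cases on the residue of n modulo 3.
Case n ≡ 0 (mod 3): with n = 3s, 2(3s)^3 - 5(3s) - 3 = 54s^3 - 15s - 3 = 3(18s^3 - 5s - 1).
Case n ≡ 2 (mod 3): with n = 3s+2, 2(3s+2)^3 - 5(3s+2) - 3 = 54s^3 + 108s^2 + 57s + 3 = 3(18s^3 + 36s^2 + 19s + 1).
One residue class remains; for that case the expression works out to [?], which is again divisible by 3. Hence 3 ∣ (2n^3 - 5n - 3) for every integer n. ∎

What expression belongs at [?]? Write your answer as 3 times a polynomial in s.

Only n ≡ 1 (mod 3) is unaccounted for. Put n = 3s+1:
2(3s+1)^3 - 5(3s+1) - 3 expands to 54s^3 + 54s^2 + 3s - 6,
and factoring out 3 leaves 3(18s^3 + 18s^2 + s - 2).

3(18s^3 + 18s^2 + s - 2)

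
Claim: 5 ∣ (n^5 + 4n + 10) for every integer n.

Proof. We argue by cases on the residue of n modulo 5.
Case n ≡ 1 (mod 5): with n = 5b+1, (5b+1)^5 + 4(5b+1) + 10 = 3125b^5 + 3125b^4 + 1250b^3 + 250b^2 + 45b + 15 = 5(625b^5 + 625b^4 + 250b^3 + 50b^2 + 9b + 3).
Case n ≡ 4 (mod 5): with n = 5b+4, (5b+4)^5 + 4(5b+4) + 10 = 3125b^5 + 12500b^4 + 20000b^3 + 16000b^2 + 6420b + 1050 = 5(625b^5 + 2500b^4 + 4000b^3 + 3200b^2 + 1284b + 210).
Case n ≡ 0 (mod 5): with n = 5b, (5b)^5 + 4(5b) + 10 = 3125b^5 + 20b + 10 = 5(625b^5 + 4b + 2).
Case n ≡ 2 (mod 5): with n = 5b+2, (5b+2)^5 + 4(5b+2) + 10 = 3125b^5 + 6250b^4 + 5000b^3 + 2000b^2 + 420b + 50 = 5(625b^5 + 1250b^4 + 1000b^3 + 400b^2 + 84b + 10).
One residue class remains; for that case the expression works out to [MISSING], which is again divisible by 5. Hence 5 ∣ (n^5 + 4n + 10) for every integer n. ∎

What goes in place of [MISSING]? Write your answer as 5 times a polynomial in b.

5(625b^5 + 1875b^4 + 2250b^3 + 1350b^2 + 409b + 53)

The residues treated are {1, 4, 0, 2}, so the missing case is n ≡ 3 (mod 5); write n = 5b+3.
Then (5b+3)^5 + 4(5b+3) + 10 = 3125b^5 + 9375b^4 + 11250b^3 + 6750b^2 + 2045b + 265 = 5(625b^5 + 1875b^4 + 2250b^3 + 1350b^2 + 409b + 53).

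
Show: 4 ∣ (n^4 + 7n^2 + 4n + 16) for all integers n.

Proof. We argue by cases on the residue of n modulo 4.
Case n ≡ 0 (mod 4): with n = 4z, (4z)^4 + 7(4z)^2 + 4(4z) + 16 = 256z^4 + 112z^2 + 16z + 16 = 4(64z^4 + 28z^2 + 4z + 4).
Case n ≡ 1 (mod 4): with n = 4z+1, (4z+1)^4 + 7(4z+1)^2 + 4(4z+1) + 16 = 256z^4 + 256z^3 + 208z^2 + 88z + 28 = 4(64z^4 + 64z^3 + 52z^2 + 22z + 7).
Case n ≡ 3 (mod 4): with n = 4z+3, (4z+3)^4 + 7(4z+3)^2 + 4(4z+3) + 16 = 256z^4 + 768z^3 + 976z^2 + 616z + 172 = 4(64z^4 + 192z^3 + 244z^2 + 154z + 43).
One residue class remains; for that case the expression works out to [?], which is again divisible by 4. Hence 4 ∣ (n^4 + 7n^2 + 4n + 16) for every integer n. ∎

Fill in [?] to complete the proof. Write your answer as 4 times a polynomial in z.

The residues treated are {0, 1, 3}, so the missing case is n ≡ 2 (mod 4); write n = 4z+2.
Then (4z+2)^4 + 7(4z+2)^2 + 4(4z+2) + 16 = 256z^4 + 512z^3 + 496z^2 + 256z + 68 = 4(64z^4 + 128z^3 + 124z^2 + 64z + 17).

4(64z^4 + 128z^3 + 124z^2 + 64z + 17)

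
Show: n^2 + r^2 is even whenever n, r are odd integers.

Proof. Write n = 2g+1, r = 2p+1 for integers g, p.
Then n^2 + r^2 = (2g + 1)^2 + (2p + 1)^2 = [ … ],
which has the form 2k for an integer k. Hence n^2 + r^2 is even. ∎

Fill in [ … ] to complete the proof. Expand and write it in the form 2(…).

(2g + 1)^2 + (2p + 1)^2 = 4g^2 + 4g + 4p^2 + 4p + 2
= 2(2g^2 + 2g + 2p^2 + 2p + 1).
Since 2g^2 + 2g + 2p^2 + 2p + 1 is an integer, the sum of squares is of the form 2k for an integer k.

2(2g^2 + 2g + 2p^2 + 2p + 1)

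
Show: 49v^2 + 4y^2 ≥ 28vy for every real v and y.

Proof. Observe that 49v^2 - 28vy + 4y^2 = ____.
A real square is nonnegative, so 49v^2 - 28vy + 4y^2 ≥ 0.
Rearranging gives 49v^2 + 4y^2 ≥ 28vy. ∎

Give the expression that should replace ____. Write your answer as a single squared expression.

49v^2 - 28vy + 4y^2 is a perfect-square trinomial: the outer terms are (7v)^2 and (2y)^2, and the cross term is -2·7v·2y.
So 49v^2 - 28vy + 4y^2 = (7v - 2y)^2 ≥ 0.

(7v - 2y)^2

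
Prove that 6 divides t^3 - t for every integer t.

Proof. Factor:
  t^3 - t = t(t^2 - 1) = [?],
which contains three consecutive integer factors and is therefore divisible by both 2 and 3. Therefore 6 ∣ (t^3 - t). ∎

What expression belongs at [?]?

(t - 1)t(t + 1)

t(t^2 - 1) = t(t - 1)(t + 1) = (t - 1)t(t + 1).
These three factors are consecutive integers, so their product is divisible by 6.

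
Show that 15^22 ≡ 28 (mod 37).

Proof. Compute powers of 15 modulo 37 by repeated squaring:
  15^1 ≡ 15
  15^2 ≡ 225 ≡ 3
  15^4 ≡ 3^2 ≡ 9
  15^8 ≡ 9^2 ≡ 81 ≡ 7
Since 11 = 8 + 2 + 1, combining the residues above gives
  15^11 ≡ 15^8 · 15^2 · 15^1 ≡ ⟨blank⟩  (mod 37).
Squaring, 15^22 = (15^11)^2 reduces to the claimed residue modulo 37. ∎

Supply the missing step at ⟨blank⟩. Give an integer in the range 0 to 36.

Multiply the listed residues: 7 · 3 · 15 = 21 → 315.
Reducing modulo 37: 315 = 8·37 + 19, so 15^11 ≡ 19.

19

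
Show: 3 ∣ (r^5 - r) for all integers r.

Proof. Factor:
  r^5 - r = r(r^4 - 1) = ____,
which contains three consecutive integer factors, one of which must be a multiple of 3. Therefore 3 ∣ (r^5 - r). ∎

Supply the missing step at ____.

(r - 1)r(r + 1)(r^2 + 1)

r^4 - 1 = (r^2 - 1)(r^2 + 1), and r^2 - 1 = (r-1)(r+1).
So r(r^4 - 1) = (r - 1)r(r + 1)(r^2 + 1).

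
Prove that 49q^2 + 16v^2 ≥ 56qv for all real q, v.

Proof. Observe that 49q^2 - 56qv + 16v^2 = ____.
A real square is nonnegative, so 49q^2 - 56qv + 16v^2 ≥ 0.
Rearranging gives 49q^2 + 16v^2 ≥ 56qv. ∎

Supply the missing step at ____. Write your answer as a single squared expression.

The leading and trailing coefficients are 7^2 and 4^2, and 56 = 2·7·4, so the trinomial is (7q - 4v)^2.
Hence 49q^2 - 56qv + 16v^2 ≥ 0.

(7q - 4v)^2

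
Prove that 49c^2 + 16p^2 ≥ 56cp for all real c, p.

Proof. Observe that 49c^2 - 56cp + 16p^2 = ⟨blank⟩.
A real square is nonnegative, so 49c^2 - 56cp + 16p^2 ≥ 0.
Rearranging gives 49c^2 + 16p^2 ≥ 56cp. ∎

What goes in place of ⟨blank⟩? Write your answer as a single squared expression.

(7c - 4p)^2

49c^2 - 56cp + 16p^2 is a perfect-square trinomial: the outer terms are (7c)^2 and (4p)^2, and the cross term is -2·7c·4p.
So 49c^2 - 56cp + 16p^2 = (7c - 4p)^2 ≥ 0.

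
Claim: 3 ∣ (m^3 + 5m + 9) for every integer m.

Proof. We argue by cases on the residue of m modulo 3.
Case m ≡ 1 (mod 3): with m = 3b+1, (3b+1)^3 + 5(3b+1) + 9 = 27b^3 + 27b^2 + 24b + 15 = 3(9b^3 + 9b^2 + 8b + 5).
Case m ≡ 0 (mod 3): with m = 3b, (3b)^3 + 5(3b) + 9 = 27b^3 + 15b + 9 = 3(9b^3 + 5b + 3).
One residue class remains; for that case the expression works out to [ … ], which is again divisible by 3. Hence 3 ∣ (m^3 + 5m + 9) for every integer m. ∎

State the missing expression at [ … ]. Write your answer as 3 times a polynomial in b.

Only m ≡ 2 (mod 3) is unaccounted for. Put m = 3b+2:
(3b+2)^3 + 5(3b+2) + 9 expands to 27b^3 + 54b^2 + 51b + 27,
and factoring out 3 leaves 3(9b^3 + 18b^2 + 17b + 9).

3(9b^3 + 18b^2 + 17b + 9)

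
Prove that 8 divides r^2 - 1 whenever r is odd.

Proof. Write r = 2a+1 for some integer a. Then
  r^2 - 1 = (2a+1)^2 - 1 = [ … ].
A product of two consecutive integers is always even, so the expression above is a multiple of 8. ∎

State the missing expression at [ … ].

(2a+1)^2 - 1 = 4a^2 + 4a + 1 - 1 = 4a^2 + 4a = 4a(a+1).
Since a and a+1 are consecutive, a(a+1) is even, and 4·(even) is a multiple of 8.

4a(a + 1)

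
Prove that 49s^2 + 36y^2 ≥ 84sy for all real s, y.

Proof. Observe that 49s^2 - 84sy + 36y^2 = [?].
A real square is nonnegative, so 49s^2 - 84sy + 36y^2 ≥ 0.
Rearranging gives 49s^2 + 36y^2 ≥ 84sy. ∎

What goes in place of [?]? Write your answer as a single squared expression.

(7s - 6y)^2

49s^2 - 84sy + 36y^2 is a perfect-square trinomial: the outer terms are (7s)^2 and (6y)^2, and the cross term is -2·7s·6y.
So 49s^2 - 84sy + 36y^2 = (7s - 6y)^2 ≥ 0.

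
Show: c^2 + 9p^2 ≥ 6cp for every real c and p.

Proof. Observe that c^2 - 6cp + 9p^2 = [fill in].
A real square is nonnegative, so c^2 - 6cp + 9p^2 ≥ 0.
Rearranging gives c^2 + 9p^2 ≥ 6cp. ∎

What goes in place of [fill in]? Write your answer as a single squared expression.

(c - 3p)^2

c^2 - 6cp + 9p^2 is a perfect-square trinomial: the outer terms are (c)^2 and (3p)^2, and the cross term is -2·c·3p.
So c^2 - 6cp + 9p^2 = (c - 3p)^2 ≥ 0.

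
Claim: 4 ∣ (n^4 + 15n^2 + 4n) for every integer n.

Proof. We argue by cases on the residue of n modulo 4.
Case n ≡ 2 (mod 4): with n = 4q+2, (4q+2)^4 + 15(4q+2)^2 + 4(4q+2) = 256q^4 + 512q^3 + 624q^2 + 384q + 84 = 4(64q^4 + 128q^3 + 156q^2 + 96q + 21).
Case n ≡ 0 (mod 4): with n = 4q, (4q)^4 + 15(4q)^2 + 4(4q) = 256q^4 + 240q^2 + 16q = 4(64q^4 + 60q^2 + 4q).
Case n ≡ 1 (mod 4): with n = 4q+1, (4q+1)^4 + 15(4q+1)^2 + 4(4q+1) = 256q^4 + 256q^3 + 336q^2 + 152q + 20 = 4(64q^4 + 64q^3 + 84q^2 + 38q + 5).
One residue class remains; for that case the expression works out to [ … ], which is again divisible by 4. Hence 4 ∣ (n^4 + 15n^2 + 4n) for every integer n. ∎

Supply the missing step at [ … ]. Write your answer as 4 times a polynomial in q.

4(64q^4 + 192q^3 + 276q^2 + 202q + 57)

Only n ≡ 3 (mod 4) is unaccounted for. Put n = 4q+3:
(4q+3)^4 + 15(4q+3)^2 + 4(4q+3) expands to 256q^4 + 768q^3 + 1104q^2 + 808q + 228,
and factoring out 4 leaves 4(64q^4 + 192q^3 + 276q^2 + 202q + 57).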